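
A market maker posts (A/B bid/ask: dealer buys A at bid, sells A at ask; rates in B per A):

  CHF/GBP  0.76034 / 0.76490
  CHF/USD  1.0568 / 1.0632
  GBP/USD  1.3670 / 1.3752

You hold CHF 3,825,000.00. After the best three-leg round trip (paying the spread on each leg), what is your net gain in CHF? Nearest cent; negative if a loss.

Best loop CHF → USD → GBP → CHF:
CHF 3,825,000.00 × 1.0568 (sell CHF at bid) = USD 4,042,260.00
USD 4,042,260.00 ÷ 1.3752 (buy GBP at ask) = GBP 2,939,397.91
GBP 2,939,397.91 ÷ 0.76490 (buy CHF at ask) = CHF 3,842,852.54

Net profit: CHF 17,852.54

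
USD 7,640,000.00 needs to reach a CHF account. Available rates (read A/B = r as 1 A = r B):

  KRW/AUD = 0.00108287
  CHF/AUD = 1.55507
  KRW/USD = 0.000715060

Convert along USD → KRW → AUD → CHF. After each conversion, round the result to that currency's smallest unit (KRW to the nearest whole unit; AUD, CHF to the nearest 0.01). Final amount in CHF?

USD 7,640,000.00 ÷ 0.000715060 = KRW 10,684,418,091
KRW 10,684,418,091 × 0.00108287 = AUD 11,569,835.82
AUD 11,569,835.82 ÷ 1.55507 = CHF 7,440,073.96

CHF 7,440,073.96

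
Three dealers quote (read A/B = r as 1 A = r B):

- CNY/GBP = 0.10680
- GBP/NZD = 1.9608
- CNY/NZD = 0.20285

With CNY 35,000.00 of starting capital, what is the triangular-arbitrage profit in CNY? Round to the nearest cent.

Profitable loop is CNY → GBP → NZD → CNY:
CNY 35,000.00 × 0.10680 = GBP 3,738.00
GBP 3,738.00 × 1.9608 = NZD 7,329.47
NZD 7,329.47 ÷ 0.20285 = CNY 36,132.46
Profit = CNY 36,132.46 − CNY 35,000.00

Profit: CNY 1,132.46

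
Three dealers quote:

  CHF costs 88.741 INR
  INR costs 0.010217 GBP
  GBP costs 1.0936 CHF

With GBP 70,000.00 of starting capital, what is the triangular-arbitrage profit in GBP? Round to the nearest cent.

Profitable loop is GBP → INR → CHF → GBP:
GBP 70,000.00 ÷ 0.010217 = INR 6,851,326.22
INR 6,851,326.22 ÷ 88.741 = CHF 77,205.87
CHF 77,205.87 ÷ 1.0936 = GBP 70,597.91
Profit = GBP 70,597.91 − GBP 70,000.00

Profit: GBP 597.91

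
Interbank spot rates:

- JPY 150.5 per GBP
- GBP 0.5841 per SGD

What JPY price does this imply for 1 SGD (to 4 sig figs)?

SGD/JPY = 87.91

1 SGD × 0.5841 = 0.5841 GBP
0.5841 GBP × 150.5 = 87.907 JPY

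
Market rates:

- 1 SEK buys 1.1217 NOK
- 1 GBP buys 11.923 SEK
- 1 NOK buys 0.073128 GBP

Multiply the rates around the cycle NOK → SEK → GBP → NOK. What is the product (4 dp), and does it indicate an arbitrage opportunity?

1.0225 (arbitrage exists)

Around NOK → SEK → GBP → NOK: 1 ÷ 1.1217 ÷ 11.923 ÷ 0.073128 = 1.022478
Product > 1; profitable direction is NOK → SEK → GBP → NOK.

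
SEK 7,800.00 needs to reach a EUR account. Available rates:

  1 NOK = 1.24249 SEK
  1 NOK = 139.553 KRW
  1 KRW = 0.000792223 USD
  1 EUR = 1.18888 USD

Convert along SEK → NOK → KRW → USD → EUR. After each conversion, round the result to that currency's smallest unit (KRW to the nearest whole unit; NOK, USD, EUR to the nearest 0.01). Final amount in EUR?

SEK 7,800.00 ÷ 1.24249 = NOK 6,277.72
NOK 6,277.72 × 139.553 = KRW 876,075
KRW 876,075 × 0.000792223 = USD 694.05
USD 694.05 ÷ 1.18888 = EUR 583.78

EUR 583.78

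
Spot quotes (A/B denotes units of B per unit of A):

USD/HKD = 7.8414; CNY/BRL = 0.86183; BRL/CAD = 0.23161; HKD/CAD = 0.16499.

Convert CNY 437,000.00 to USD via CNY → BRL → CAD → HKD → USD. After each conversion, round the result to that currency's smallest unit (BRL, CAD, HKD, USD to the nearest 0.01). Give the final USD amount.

CNY 437,000.00 × 0.86183 = BRL 376,619.71
BRL 376,619.71 × 0.23161 = CAD 87,228.89
CAD 87,228.89 ÷ 0.16499 = HKD 528,691.98
HKD 528,691.98 ÷ 7.8414 = USD 67,423.16

USD 67,423.16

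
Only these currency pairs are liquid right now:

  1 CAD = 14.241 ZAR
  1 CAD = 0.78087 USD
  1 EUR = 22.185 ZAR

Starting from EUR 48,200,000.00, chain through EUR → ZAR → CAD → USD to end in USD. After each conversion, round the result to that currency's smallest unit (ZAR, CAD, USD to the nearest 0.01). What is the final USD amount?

USD 58,633,352.00

EUR 48,200,000.00 × 22.185 = ZAR 1,069,317,000.00
ZAR 1,069,317,000.00 ÷ 14.241 = CAD 75,087,212.98
CAD 75,087,212.98 × 0.78087 = USD 58,633,352.00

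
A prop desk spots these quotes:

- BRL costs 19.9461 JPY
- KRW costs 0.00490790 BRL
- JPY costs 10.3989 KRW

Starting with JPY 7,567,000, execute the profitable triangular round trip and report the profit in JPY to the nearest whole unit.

Profitable loop is JPY → KRW → BRL → JPY:
JPY 7,567,000 × 10.3989 = KRW 78,688,476
KRW 78,688,476 × 0.00490790 = BRL 386,195.17
BRL 386,195.17 × 19.9461 = JPY 7,703,088
Profit = JPY 7,703,088 − JPY 7,567,000

Profit: JPY 136,088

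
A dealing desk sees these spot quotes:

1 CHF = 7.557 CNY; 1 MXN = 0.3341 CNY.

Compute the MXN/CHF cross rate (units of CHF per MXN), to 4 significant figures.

1 MXN × 0.3341 = 0.3341 CNY
0.3341 CNY ÷ 7.557 = 0.0442107 CHF

MXN/CHF = 0.04421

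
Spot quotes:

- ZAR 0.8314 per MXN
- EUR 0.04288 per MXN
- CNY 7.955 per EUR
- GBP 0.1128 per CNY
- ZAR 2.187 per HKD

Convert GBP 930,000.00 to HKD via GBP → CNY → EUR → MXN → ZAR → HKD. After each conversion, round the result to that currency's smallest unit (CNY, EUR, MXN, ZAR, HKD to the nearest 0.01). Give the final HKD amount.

GBP 930,000.00 ÷ 0.1128 = CNY 8,244,680.85
CNY 8,244,680.85 ÷ 7.955 = EUR 1,036,414.94
EUR 1,036,414.94 ÷ 0.04288 = MXN 24,170,124.53
MXN 24,170,124.53 × 0.8314 = ZAR 20,095,041.53
ZAR 20,095,041.53 ÷ 2.187 = HKD 9,188,404.91

HKD 9,188,404.91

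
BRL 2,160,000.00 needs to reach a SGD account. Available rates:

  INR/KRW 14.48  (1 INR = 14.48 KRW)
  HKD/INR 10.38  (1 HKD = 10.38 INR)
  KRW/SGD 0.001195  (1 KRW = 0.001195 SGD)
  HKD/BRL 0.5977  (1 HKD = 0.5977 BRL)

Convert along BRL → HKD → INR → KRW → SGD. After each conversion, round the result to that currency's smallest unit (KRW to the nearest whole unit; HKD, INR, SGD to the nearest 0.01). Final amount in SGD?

SGD 649,089.10

BRL 2,160,000.00 ÷ 0.5977 = HKD 3,613,853.10
HKD 3,613,853.10 × 10.38 = INR 37,511,795.18
INR 37,511,795.18 × 14.48 = KRW 543,170,794
KRW 543,170,794 × 0.001195 = SGD 649,089.10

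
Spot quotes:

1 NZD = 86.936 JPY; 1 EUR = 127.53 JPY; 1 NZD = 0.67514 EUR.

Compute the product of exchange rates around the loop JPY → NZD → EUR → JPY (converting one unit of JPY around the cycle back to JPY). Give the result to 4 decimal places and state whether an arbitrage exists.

Around JPY → NZD → EUR → JPY: 1 ÷ 86.936 × 0.67514 × 127.53 = 0.990391
Product < 1; profitable direction is JPY → EUR → NZD → JPY.

0.9904 (arbitrage exists)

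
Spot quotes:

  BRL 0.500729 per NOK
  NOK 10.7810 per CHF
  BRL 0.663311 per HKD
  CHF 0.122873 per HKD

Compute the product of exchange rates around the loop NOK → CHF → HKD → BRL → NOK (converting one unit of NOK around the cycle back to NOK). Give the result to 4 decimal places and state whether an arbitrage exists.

1.0000 (no arbitrage)

Around NOK → CHF → HKD → BRL → NOK: 1 ÷ 10.7810 ÷ 0.122873 × 0.663311 ÷ 0.500729 = 0.999998
Product ≈ 1 (deviation 0.000%, within rounding noise).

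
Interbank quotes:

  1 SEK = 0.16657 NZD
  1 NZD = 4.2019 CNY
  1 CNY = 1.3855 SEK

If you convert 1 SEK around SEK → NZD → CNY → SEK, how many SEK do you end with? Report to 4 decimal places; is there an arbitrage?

0.9697 (arbitrage exists)

Around SEK → NZD → CNY → SEK: 1 × 0.16657 × 4.2019 × 1.3855 = 0.969726
Product < 1; profitable direction is SEK → CNY → NZD → SEK.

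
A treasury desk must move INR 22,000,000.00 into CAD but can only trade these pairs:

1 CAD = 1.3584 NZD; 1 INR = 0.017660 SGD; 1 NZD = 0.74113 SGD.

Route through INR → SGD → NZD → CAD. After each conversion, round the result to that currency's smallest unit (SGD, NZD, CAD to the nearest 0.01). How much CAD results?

INR 22,000,000.00 × 0.017660 = SGD 388,520.00
SGD 388,520.00 ÷ 0.74113 = NZD 524,226.52
NZD 524,226.52 ÷ 1.3584 = CAD 385,914.69

CAD 385,914.69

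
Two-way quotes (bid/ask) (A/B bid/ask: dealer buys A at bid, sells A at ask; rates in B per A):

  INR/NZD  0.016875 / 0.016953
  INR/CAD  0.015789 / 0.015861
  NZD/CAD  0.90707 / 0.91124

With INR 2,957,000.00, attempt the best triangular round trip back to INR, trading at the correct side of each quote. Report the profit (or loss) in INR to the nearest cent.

Net profit: INR 65,223.73

Best loop INR → CAD → NZD → INR:
INR 2,957,000.00 × 0.015789 (sell INR at bid) = CAD 46,688.07
CAD 46,688.07 ÷ 0.91124 (buy NZD at ask) = NZD 51,235.76
NZD 51,235.76 ÷ 0.016953 (buy INR at ask) = INR 3,022,223.73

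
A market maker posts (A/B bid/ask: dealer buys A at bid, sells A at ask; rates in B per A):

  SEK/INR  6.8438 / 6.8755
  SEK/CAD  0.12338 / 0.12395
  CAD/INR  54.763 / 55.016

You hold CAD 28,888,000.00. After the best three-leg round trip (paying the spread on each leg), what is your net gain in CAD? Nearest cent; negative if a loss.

Net profit: CAD 104,071.19

Best loop CAD → SEK → INR → CAD:
CAD 28,888,000.00 ÷ 0.12395 (buy SEK at ask) = SEK 233,061,718.43
SEK 233,061,718.43 × 6.8438 (sell SEK at bid) = INR 1,595,027,788.62
INR 1,595,027,788.62 ÷ 55.016 (buy CAD at ask) = CAD 28,992,071.19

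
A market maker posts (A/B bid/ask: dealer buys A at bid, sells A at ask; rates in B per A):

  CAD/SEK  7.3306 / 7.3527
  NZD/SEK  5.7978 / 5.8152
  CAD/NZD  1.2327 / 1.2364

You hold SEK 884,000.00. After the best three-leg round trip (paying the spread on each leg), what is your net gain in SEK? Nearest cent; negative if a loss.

Best loop SEK → NZD → CAD → SEK:
SEK 884,000.00 ÷ 5.8152 (buy NZD at ask) = NZD 152,015.41
NZD 152,015.41 ÷ 1.2364 (buy CAD at ask) = CAD 122,950.02
CAD 122,950.02 × 7.3306 (sell CAD at bid) = SEK 901,297.44

Net profit: SEK 17,297.44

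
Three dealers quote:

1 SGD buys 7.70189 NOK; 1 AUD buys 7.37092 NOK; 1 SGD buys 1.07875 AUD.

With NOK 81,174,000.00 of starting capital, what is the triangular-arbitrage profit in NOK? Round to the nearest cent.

Profitable loop is NOK → SGD → AUD → NOK:
NOK 81,174,000.00 ÷ 7.70189 = SGD 10,539,490.96
SGD 10,539,490.96 × 1.07875 = AUD 11,369,475.87
AUD 11,369,475.87 × 7.37092 = NOK 83,803,497.07
Profit = NOK 83,803,497.07 − NOK 81,174,000.00

Profit: NOK 2,629,497.07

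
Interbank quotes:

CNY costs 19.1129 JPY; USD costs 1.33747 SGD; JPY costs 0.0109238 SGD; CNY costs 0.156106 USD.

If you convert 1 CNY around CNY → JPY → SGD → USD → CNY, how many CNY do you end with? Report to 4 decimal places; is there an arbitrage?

Around CNY → JPY → SGD → USD → CNY: 1 × 19.1129 × 0.0109238 ÷ 1.33747 ÷ 0.156106 = 0.999992
Product ≈ 1 (deviation 0.001%, within rounding noise).

1.0000 (no arbitrage)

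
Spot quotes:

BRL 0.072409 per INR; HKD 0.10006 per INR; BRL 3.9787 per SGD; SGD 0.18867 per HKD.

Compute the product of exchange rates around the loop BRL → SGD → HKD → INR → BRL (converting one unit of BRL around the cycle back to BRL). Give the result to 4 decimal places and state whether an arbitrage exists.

Around BRL → SGD → HKD → INR → BRL: 1 ÷ 3.9787 ÷ 0.18867 ÷ 0.10006 × 0.072409 = 0.964024
Product < 1; profitable direction is BRL → INR → HKD → SGD → BRL.

0.9640 (arbitrage exists)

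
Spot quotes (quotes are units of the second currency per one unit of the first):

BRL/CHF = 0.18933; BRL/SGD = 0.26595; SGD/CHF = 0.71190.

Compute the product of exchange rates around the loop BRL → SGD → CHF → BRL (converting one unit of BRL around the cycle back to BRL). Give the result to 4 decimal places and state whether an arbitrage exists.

1.0000 (no arbitrage)

Around BRL → SGD → CHF → BRL: 1 × 0.26595 × 0.71190 ÷ 0.18933 = 0.999999
Product ≈ 1 (deviation 0.000%, within rounding noise).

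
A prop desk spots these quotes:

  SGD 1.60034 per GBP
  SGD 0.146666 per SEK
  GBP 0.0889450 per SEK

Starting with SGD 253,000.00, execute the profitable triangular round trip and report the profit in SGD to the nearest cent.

Profit: SGD 7,685.08

Profitable loop is SGD → GBP → SEK → SGD:
SGD 253,000.00 ÷ 1.60034 = GBP 158,091.41
GBP 158,091.41 ÷ 0.0889450 = SEK 1,777,406.32
SEK 1,777,406.32 × 0.146666 = SGD 260,685.08
Profit = SGD 260,685.08 − SGD 253,000.00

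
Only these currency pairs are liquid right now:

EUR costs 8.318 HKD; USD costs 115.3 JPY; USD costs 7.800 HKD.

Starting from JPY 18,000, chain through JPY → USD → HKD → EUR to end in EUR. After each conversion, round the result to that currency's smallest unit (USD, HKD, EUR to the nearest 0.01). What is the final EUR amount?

JPY 18,000 ÷ 115.3 = USD 156.11
USD 156.11 × 7.800 = HKD 1,217.66
HKD 1,217.66 ÷ 8.318 = EUR 146.39

EUR 146.39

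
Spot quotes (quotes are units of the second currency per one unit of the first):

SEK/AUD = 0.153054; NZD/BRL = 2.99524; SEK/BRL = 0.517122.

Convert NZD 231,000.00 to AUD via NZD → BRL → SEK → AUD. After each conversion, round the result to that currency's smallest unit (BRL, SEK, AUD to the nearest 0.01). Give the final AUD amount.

NZD 231,000.00 × 2.99524 = BRL 691,900.44
BRL 691,900.44 ÷ 0.517122 = SEK 1,337,982.99
SEK 1,337,982.99 × 0.153054 = AUD 204,783.65

AUD 204,783.65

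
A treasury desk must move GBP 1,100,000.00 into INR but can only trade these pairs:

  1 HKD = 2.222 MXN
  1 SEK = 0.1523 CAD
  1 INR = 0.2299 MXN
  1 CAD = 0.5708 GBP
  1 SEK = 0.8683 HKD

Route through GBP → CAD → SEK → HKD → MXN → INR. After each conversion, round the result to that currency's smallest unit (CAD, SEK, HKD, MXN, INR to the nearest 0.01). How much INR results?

INR 106,190,019.75

GBP 1,100,000.00 ÷ 0.5708 = CAD 1,927,119.83
CAD 1,927,119.83 ÷ 0.1523 = SEK 12,653,446.03
SEK 12,653,446.03 × 0.8683 = HKD 10,986,987.19
HKD 10,986,987.19 × 2.222 = MXN 24,413,085.54
MXN 24,413,085.54 ÷ 0.2299 = INR 106,190,019.75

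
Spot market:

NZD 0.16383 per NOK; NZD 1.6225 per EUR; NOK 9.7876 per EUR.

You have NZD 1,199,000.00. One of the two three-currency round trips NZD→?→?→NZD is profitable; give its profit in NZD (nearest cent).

Profitable loop is NZD → NOK → EUR → NZD:
NZD 1,199,000.00 ÷ 0.16383 = NOK 7,318,561.92
NOK 7,318,561.92 ÷ 9.7876 = EUR 747,738.15
EUR 747,738.15 × 1.6225 = NZD 1,213,205.15
Profit = NZD 1,213,205.15 − NZD 1,199,000.00

Profit: NZD 14,205.15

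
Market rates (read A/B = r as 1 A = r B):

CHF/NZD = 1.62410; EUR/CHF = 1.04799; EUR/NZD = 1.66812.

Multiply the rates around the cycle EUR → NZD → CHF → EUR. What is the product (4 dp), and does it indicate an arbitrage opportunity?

Around EUR → NZD → CHF → EUR: 1 × 1.66812 ÷ 1.62410 ÷ 1.04799 = 0.980071
Product < 1; profitable direction is EUR → CHF → NZD → EUR.

0.9801 (arbitrage exists)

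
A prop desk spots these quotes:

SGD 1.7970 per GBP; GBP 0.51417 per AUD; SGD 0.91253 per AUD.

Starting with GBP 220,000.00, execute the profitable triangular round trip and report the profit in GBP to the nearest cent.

Profitable loop is GBP → SGD → AUD → GBP:
GBP 220,000.00 × 1.7970 = SGD 395,340.00
SGD 395,340.00 ÷ 0.91253 = AUD 433,235.07
AUD 433,235.07 × 0.51417 = GBP 222,756.48
Profit = GBP 222,756.48 − GBP 220,000.00

Profit: GBP 2,756.48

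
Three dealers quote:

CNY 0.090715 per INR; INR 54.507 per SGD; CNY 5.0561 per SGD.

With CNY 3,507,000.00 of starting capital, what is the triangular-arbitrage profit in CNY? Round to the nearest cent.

Profit: CNY 79,080.52

Profitable loop is CNY → INR → SGD → CNY:
CNY 3,507,000.00 ÷ 0.090715 = INR 38,659,538.11
INR 38,659,538.11 ÷ 54.507 = SGD 709,258.23
SGD 709,258.23 × 5.0561 = CNY 3,586,080.52
Profit = CNY 3,586,080.52 − CNY 3,507,000.00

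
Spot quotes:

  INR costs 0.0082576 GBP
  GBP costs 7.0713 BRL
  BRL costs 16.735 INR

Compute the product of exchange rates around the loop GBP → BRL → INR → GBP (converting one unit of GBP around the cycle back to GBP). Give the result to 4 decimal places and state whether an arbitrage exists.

Around GBP → BRL → INR → GBP: 1 × 7.0713 × 16.735 × 0.0082576 = 0.977190
Product < 1; profitable direction is GBP → INR → BRL → GBP.

0.9772 (arbitrage exists)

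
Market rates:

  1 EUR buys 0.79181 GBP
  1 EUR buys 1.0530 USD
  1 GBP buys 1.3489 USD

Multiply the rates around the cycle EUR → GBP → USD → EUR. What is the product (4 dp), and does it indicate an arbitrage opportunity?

1.0143 (arbitrage exists)

Around EUR → GBP → USD → EUR: 1 × 0.79181 × 1.3489 ÷ 1.0530 = 1.014314
Product > 1; profitable direction is EUR → GBP → USD → EUR.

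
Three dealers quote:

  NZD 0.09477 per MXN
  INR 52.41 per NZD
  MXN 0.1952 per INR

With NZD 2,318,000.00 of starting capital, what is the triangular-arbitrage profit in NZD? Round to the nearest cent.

Profitable loop is NZD → MXN → INR → NZD:
NZD 2,318,000.00 ÷ 0.09477 = MXN 24,459,217.05
MXN 24,459,217.05 ÷ 0.1952 = INR 125,303,366.04
INR 125,303,366.04 ÷ 52.41 = NZD 2,390,829.35
Profit = NZD 2,390,829.35 − NZD 2,318,000.00

Profit: NZD 72,829.35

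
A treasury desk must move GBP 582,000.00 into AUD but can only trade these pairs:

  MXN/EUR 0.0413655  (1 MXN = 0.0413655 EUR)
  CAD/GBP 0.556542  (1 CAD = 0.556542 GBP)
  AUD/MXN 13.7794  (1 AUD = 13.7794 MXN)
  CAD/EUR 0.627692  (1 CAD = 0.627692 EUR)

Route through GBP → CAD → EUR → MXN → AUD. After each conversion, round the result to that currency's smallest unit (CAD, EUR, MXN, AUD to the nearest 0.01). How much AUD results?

GBP 582,000.00 ÷ 0.556542 = CAD 1,045,743.18
CAD 1,045,743.18 × 0.627692 = EUR 656,404.63
EUR 656,404.63 ÷ 0.0413655 = MXN 15,868,407.97
MXN 15,868,407.97 ÷ 13.7794 = AUD 1,151,603.70

AUD 1,151,603.70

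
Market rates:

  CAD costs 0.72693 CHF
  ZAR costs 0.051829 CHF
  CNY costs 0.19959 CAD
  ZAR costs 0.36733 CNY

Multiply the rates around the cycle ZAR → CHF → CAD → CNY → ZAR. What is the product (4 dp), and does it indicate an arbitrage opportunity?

0.9725 (arbitrage exists)

Around ZAR → CHF → CAD → CNY → ZAR: 1 × 0.051829 ÷ 0.72693 ÷ 0.19959 ÷ 0.36733 = 0.972490
Product < 1; profitable direction is ZAR → CNY → CAD → CHF → ZAR.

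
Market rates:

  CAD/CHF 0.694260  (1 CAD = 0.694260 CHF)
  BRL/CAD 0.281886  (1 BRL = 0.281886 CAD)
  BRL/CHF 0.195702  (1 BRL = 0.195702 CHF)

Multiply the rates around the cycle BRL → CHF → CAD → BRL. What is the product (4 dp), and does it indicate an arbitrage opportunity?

Around BRL → CHF → CAD → BRL: 1 × 0.195702 ÷ 0.694260 ÷ 0.281886 = 0.999999
Product ≈ 1 (deviation 0.000%, within rounding noise).

1.0000 (no arbitrage)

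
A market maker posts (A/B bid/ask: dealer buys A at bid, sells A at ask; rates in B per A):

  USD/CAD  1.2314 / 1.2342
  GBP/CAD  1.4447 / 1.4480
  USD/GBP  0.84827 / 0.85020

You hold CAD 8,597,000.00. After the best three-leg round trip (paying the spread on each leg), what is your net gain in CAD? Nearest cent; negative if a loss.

Net profit: CAD 2,167.60

Best loop CAD → GBP → USD → CAD:
CAD 8,597,000.00 ÷ 1.4480 (buy GBP at ask) = GBP 5,937,154.70
GBP 5,937,154.70 ÷ 0.85020 (buy USD at ask) = USD 6,983,244.76
USD 6,983,244.76 × 1.2314 (sell USD at bid) = CAD 8,599,167.60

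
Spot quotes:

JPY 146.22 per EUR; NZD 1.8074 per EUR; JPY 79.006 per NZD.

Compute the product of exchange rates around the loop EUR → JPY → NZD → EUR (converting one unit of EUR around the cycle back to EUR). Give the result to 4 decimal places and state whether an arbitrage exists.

Around EUR → JPY → NZD → EUR: 1 × 146.22 ÷ 79.006 ÷ 1.8074 = 1.023982
Product > 1; profitable direction is EUR → JPY → NZD → EUR.

1.0240 (arbitrage exists)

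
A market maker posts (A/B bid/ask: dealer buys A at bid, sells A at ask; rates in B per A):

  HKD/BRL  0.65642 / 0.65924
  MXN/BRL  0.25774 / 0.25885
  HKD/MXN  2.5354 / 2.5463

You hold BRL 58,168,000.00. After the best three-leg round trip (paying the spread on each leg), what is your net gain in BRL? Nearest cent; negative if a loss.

Net result: BRL -237,377.26 (no profitable arbitrage after spreads)

Best loop BRL → MXN → HKD → BRL:
BRL 58,168,000.00 ÷ 0.25885 (buy MXN at ask) = MXN 224,717,017.58
MXN 224,717,017.58 ÷ 2.5463 (buy HKD at ask) = HKD 88,252,373.08
HKD 88,252,373.08 × 0.65642 (sell HKD at bid) = BRL 57,930,622.74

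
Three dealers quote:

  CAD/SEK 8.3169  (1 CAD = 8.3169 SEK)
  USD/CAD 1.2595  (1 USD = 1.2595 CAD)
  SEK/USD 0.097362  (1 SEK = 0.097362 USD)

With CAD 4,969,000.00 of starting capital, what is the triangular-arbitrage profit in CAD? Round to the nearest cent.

Profit: CAD 98,784.45

Profitable loop is CAD → SEK → USD → CAD:
CAD 4,969,000.00 × 8.3169 = SEK 41,326,676.10
SEK 41,326,676.10 × 0.097362 = USD 4,023,647.84
USD 4,023,647.84 × 1.2595 = CAD 5,067,784.45
Profit = CAD 5,067,784.45 − CAD 4,969,000.00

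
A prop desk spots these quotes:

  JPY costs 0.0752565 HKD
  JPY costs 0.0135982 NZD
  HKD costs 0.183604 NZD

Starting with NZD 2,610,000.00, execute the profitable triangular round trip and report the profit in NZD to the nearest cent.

Profitable loop is NZD → JPY → HKD → NZD:
NZD 2,610,000.00 ÷ 0.0135982 = JPY 191,937,168
JPY 191,937,168 × 0.0752565 = HKD 14,444,519.50
HKD 14,444,519.50 × 0.183604 = NZD 2,652,071.56
Profit = NZD 2,652,071.56 − NZD 2,610,000.00

Profit: NZD 42,071.56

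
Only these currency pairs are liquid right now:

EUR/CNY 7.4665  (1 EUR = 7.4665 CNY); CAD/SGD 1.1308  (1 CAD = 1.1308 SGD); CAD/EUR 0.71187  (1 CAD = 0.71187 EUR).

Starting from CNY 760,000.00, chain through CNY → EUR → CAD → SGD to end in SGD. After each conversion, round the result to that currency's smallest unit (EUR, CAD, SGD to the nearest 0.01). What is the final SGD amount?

SGD 161,689.44

CNY 760,000.00 ÷ 7.4665 = EUR 101,787.99
EUR 101,787.99 ÷ 0.71187 = CAD 142,986.77
CAD 142,986.77 × 1.1308 = SGD 161,689.44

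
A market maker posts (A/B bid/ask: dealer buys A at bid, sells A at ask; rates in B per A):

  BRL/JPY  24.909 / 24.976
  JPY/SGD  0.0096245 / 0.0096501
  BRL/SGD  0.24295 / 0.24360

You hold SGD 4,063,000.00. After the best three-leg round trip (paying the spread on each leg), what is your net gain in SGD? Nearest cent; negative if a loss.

Best loop SGD → JPY → BRL → SGD:
SGD 4,063,000.00 ÷ 0.0096501 (buy JPY at ask) = JPY 421,031,906
JPY 421,031,906 ÷ 24.976 (buy BRL at ask) = BRL 16,857,459.42
BRL 16,857,459.42 × 0.24295 (sell BRL at bid) = SGD 4,095,519.77

Net profit: SGD 32,519.77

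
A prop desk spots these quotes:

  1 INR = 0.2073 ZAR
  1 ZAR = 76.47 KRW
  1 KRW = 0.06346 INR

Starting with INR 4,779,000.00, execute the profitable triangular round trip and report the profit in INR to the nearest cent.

Profit: INR 28,590.75

Profitable loop is INR → ZAR → KRW → INR:
INR 4,779,000.00 × 0.2073 = ZAR 990,686.70
ZAR 990,686.70 × 76.47 = KRW 75,757,812
KRW 75,757,812 × 0.06346 = INR 4,807,590.75
Profit = INR 4,807,590.75 − INR 4,779,000.00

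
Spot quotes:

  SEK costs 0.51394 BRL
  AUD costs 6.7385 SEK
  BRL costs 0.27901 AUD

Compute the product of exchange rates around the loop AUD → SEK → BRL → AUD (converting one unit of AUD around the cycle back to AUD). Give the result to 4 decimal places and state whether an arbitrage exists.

Around AUD → SEK → BRL → AUD: 1 × 6.7385 × 0.51394 × 0.27901 = 0.966263
Product < 1; profitable direction is AUD → BRL → SEK → AUD.

0.9663 (arbitrage exists)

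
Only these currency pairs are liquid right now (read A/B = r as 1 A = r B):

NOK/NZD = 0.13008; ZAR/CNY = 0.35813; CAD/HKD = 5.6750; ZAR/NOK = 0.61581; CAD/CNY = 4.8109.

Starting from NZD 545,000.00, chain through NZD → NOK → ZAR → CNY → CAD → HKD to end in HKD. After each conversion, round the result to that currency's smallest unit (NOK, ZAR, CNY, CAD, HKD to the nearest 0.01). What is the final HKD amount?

NZD 545,000.00 ÷ 0.13008 = NOK 4,189,729.40
NOK 4,189,729.40 ÷ 0.61581 = ZAR 6,803,607.28
ZAR 6,803,607.28 × 0.35813 = CNY 2,436,575.88
CNY 2,436,575.88 ÷ 4.8109 = CAD 506,469.87
CAD 506,469.87 × 5.6750 = HKD 2,874,216.51

HKD 2,874,216.51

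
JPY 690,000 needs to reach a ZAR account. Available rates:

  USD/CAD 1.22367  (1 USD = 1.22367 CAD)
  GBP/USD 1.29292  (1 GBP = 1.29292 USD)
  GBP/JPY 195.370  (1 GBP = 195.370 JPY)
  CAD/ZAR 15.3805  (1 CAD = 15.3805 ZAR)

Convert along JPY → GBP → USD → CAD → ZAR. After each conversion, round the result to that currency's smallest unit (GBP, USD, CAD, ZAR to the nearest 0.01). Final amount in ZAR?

JPY 690,000 ÷ 195.370 = GBP 3,531.76
GBP 3,531.76 × 1.29292 = USD 4,566.28
USD 4,566.28 × 1.22367 = CAD 5,587.62
CAD 5,587.62 × 15.3805 = ZAR 85,940.39

ZAR 85,940.39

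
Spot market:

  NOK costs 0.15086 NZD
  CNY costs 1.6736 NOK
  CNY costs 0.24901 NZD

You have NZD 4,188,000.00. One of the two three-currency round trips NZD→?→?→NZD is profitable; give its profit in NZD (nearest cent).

Profit: NZD 58,348.71

Profitable loop is NZD → CNY → NOK → NZD:
NZD 4,188,000.00 ÷ 0.24901 = CNY 16,818,601.66
CNY 16,818,601.66 × 1.6736 = NOK 28,147,611.74
NOK 28,147,611.74 × 0.15086 = NZD 4,246,348.71
Profit = NZD 4,246,348.71 − NZD 4,188,000.00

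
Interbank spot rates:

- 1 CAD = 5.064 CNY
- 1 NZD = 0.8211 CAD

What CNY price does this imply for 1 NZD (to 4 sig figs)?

NZD/CNY = 4.158

1 NZD × 0.8211 = 0.8211 CAD
0.8211 CAD × 5.064 = 4.15805 CNY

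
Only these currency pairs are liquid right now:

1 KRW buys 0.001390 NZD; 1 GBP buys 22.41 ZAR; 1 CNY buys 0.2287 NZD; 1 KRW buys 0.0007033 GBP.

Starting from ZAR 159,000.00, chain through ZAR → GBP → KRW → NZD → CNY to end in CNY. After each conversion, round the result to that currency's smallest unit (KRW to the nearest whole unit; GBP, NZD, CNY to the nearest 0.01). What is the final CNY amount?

CNY 61,314.56

ZAR 159,000.00 ÷ 22.41 = GBP 7,095.05
GBP 7,095.05 ÷ 0.0007033 = KRW 10,088,227
KRW 10,088,227 × 0.001390 = NZD 14,022.64
NZD 14,022.64 ÷ 0.2287 = CNY 61,314.56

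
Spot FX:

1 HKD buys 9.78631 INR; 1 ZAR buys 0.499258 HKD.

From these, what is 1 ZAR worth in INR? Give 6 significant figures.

ZAR/INR = 4.88589

1 ZAR × 0.499258 = 0.499258 HKD
0.499258 HKD × 9.78631 = 4.88589 INR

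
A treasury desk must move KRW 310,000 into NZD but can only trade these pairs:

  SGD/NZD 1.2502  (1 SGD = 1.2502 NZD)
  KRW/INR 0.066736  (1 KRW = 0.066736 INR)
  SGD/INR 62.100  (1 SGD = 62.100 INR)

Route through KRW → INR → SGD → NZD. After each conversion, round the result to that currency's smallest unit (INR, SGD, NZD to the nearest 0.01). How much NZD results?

NZD 416.49

KRW 310,000 × 0.066736 = INR 20,688.16
INR 20,688.16 ÷ 62.100 = SGD 333.14
SGD 333.14 × 1.2502 = NZD 416.49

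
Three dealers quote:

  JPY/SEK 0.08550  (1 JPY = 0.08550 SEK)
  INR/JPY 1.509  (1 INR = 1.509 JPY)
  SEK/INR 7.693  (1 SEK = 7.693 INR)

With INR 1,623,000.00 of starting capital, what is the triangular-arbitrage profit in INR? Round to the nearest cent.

Profitable loop is INR → SEK → JPY → INR:
INR 1,623,000.00 ÷ 7.693 = SEK 210,971.01
SEK 210,971.01 ÷ 0.08550 = JPY 2,467,497
JPY 2,467,497 ÷ 1.509 = INR 1,635,187.03
Profit = INR 1,635,187.03 − INR 1,623,000.00

Profit: INR 12,187.03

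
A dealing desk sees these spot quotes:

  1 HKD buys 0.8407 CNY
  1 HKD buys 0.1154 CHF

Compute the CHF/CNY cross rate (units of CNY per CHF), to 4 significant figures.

CHF/CNY = 7.285

1 CHF ÷ 0.1154 = 8.66551 HKD
8.66551 HKD × 0.8407 = 7.2851 CNY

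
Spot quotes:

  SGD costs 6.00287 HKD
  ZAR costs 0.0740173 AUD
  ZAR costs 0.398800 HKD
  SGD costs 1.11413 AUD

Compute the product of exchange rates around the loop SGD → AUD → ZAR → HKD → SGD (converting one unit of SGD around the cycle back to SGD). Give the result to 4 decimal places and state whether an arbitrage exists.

Around SGD → AUD → ZAR → HKD → SGD: 1 × 1.11413 ÷ 0.0740173 × 0.398800 ÷ 6.00287 = 0.999997
Product ≈ 1 (deviation 0.000%, within rounding noise).

1.0000 (no arbitrage)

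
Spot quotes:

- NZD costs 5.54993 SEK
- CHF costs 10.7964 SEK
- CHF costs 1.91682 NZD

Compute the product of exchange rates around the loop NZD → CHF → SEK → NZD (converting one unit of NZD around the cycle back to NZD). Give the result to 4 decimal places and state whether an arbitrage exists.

1.0149 (arbitrage exists)

Around NZD → CHF → SEK → NZD: 1 ÷ 1.91682 × 10.7964 ÷ 5.54993 = 1.014869
Product > 1; profitable direction is NZD → CHF → SEK → NZD.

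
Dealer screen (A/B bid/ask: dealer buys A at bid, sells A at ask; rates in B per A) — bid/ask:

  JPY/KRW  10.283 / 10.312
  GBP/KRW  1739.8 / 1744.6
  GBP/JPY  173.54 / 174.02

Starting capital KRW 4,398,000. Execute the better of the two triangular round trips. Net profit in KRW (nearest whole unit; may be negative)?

Net profit: KRW 100,615

Best loop KRW → GBP → JPY → KRW:
KRW 4,398,000 ÷ 1744.6 (buy GBP at ask) = GBP 2,520.92
GBP 2,520.92 × 173.54 (sell GBP at bid) = JPY 437,481
JPY 437,481 × 10.283 (sell JPY at bid) = KRW 4,498,615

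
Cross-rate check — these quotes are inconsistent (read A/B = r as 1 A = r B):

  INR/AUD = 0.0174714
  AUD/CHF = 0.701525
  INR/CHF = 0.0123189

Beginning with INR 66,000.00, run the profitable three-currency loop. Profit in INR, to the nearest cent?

Profit: INR 335.35

Profitable loop is INR → CHF → AUD → INR:
INR 66,000.00 × 0.0123189 = CHF 813.05
CHF 813.05 ÷ 0.701525 = AUD 1,158.97
AUD 1,158.97 ÷ 0.0174714 = INR 66,335.35
Profit = INR 66,335.35 − INR 66,000.00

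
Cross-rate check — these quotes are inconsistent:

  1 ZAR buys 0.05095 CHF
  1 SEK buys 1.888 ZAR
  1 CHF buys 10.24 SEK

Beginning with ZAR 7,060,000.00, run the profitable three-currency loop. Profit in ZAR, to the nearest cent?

Profitable loop is ZAR → SEK → CHF → ZAR:
ZAR 7,060,000.00 ÷ 1.888 = SEK 3,739,406.78
SEK 3,739,406.78 ÷ 10.24 = CHF 365,176.44
CHF 365,176.44 ÷ 0.05095 = ZAR 7,167,349.23
Profit = ZAR 7,167,349.23 − ZAR 7,060,000.00

Profit: ZAR 107,349.23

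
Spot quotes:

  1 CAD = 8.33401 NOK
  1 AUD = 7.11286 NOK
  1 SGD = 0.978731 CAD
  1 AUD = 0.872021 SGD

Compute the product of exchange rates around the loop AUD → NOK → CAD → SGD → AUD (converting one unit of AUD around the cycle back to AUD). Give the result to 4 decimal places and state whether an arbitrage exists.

1.0000 (no arbitrage)

Around AUD → NOK → CAD → SGD → AUD: 1 × 7.11286 ÷ 8.33401 ÷ 0.978731 ÷ 0.872021 = 1.000000
Product ≈ 1 (deviation 0.000%, within rounding noise).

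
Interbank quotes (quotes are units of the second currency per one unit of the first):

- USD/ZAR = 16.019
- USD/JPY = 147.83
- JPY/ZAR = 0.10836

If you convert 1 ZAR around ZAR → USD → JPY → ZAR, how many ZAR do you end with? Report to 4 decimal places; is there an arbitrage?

1.0000 (no arbitrage)

Around ZAR → USD → JPY → ZAR: 1 ÷ 16.019 × 147.83 × 0.10836 = 0.999991
Product ≈ 1 (deviation 0.001%, within rounding noise).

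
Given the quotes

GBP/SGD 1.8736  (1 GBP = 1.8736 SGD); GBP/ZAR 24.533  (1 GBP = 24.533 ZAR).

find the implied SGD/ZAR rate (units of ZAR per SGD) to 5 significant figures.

1 SGD ÷ 1.8736 = 0.533732 GBP
0.533732 GBP × 24.533 = 13.094 ZAR

SGD/ZAR = 13.094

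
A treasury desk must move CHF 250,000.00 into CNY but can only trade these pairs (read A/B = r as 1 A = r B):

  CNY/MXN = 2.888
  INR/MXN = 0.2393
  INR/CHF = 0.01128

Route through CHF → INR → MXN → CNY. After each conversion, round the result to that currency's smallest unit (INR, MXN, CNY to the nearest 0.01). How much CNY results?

CHF 250,000.00 ÷ 0.01128 = INR 22,163,120.57
INR 22,163,120.57 × 0.2393 = MXN 5,303,634.75
MXN 5,303,634.75 ÷ 2.888 = CNY 1,836,438.63

CNY 1,836,438.63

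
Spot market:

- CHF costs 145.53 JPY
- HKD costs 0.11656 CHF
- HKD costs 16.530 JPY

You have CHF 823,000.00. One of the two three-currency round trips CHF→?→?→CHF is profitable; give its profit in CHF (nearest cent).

Profit: CHF 21,557.16

Profitable loop is CHF → JPY → HKD → CHF:
CHF 823,000.00 × 145.53 = JPY 119,771,190
JPY 119,771,190 ÷ 16.530 = HKD 7,245,686.03
HKD 7,245,686.03 × 0.11656 = CHF 844,557.16
Profit = CHF 844,557.16 − CHF 823,000.00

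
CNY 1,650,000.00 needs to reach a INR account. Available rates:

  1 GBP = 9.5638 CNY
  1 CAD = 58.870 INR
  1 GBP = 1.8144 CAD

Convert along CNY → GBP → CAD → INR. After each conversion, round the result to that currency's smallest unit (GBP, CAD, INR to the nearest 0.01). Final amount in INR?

CNY 1,650,000.00 ÷ 9.5638 = GBP 172,525.57
GBP 172,525.57 × 1.8144 = CAD 313,030.39
CAD 313,030.39 × 58.870 = INR 18,428,099.06

INR 18,428,099.06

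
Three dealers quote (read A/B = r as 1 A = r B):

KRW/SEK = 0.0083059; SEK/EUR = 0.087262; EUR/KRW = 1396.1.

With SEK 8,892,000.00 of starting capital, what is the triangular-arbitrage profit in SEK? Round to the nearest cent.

Profitable loop is SEK → EUR → KRW → SEK:
SEK 8,892,000.00 × 0.087262 = EUR 775,933.70
EUR 775,933.70 × 1396.1 = KRW 1,083,281,044
KRW 1,083,281,044 × 0.0083059 = SEK 8,997,624.02
Profit = SEK 8,997,624.02 − SEK 8,892,000.00

Profit: SEK 105,624.02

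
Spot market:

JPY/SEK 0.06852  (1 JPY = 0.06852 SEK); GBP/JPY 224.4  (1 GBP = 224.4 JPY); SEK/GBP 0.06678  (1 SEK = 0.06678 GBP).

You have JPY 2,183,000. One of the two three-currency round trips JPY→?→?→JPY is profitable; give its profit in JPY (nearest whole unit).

Profit: JPY 58,508

Profitable loop is JPY → SEK → GBP → JPY:
JPY 2,183,000 × 0.06852 = SEK 149,579.16
SEK 149,579.16 × 0.06678 = GBP 9,988.90
GBP 9,988.90 × 224.4 = JPY 2,241,508
Profit = JPY 2,241,508 − JPY 2,183,000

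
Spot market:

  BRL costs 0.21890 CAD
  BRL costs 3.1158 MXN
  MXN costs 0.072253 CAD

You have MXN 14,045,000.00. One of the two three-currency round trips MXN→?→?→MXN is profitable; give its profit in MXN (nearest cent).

Profit: MXN 399,464.27

Profitable loop is MXN → CAD → BRL → MXN:
MXN 14,045,000.00 × 0.072253 = CAD 1,014,793.39
CAD 1,014,793.39 ÷ 0.21890 = BRL 4,635,876.59
BRL 4,635,876.59 × 3.1158 = MXN 14,444,464.27
Profit = MXN 14,444,464.27 − MXN 14,045,000.00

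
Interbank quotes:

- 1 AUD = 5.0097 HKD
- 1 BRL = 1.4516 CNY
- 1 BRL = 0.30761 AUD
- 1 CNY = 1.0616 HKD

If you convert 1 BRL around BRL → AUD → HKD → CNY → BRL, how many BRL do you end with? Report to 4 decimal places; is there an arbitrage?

1.0000 (no arbitrage)

Around BRL → AUD → HKD → CNY → BRL: 1 × 0.30761 × 5.0097 ÷ 1.0616 ÷ 1.4516 = 1.000010
Product ≈ 1 (deviation 0.001%, within rounding noise).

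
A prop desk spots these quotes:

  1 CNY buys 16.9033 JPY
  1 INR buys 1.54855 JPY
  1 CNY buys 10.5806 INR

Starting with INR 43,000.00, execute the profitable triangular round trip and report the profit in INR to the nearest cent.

Profitable loop is INR → CNY → JPY → INR:
INR 43,000.00 ÷ 10.5806 = CNY 4,064.04
CNY 4,064.04 × 16.9033 = JPY 68,696
JPY 68,696 ÷ 1.54855 = INR 44,361.32
Profit = INR 44,361.32 − INR 43,000.00

Profit: INR 1,361.32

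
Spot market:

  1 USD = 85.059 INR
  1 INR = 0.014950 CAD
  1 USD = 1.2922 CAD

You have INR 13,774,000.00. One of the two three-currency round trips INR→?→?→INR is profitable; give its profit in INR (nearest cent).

Profitable loop is INR → USD → CAD → INR:
INR 13,774,000.00 ÷ 85.059 = USD 161,934.66
USD 161,934.66 × 1.2922 = CAD 209,251.96
CAD 209,251.96 ÷ 0.014950 = INR 13,996,786.89
Profit = INR 13,996,786.89 − INR 13,774,000.00

Profit: INR 222,786.89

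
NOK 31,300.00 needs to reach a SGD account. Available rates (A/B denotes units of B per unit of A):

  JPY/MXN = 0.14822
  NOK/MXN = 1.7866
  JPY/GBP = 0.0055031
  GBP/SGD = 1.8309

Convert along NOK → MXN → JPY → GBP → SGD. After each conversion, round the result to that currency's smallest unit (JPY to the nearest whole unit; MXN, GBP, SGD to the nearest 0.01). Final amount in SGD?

SGD 3,801.35

NOK 31,300.00 × 1.7866 = MXN 55,920.58
MXN 55,920.58 ÷ 0.14822 = JPY 377,281
JPY 377,281 × 0.0055031 = GBP 2,076.22
GBP 2,076.22 × 1.8309 = SGD 3,801.35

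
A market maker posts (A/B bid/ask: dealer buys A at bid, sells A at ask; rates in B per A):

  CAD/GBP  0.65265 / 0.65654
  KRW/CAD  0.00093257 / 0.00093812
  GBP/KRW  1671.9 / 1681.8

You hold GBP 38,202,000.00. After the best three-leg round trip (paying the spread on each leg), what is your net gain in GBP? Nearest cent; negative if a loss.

Best loop GBP → KRW → CAD → GBP:
GBP 38,202,000.00 × 1671.9 (sell GBP at bid) = KRW 63,869,923,800
KRW 63,869,923,800 × 0.00093257 (sell KRW at bid) = CAD 59,563,174.84
CAD 59,563,174.84 × 0.65265 (sell CAD at bid) = GBP 38,873,906.06

Net profit: GBP 671,906.06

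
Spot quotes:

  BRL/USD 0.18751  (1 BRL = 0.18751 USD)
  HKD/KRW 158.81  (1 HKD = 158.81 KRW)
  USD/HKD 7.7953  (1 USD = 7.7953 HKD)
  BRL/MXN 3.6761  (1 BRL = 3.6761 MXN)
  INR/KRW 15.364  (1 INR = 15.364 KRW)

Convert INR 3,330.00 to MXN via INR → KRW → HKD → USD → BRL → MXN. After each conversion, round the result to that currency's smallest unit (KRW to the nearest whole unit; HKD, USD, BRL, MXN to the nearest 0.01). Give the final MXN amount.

MXN 810.25

INR 3,330.00 × 15.364 = KRW 51,162
KRW 51,162 ÷ 158.81 = HKD 322.16
HKD 322.16 ÷ 7.7953 = USD 41.33
USD 41.33 ÷ 0.18751 = BRL 220.41
BRL 220.41 × 3.6761 = MXN 810.25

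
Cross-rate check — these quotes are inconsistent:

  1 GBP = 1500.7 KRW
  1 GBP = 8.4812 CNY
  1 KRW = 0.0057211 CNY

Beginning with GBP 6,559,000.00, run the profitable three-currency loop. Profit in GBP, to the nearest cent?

Profitable loop is GBP → KRW → CNY → GBP:
GBP 6,559,000.00 × 1500.7 = KRW 9,843,091,300
KRW 9,843,091,300 × 0.0057211 = CNY 56,313,309.64
CNY 56,313,309.64 ÷ 8.4812 = GBP 6,639,780.88
Profit = GBP 6,639,780.88 − GBP 6,559,000.00

Profit: GBP 80,780.88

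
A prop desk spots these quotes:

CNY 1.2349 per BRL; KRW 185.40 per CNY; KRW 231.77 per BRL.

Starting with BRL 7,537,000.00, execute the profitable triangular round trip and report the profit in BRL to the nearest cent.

Profitable loop is BRL → KRW → CNY → BRL:
BRL 7,537,000.00 × 231.77 = KRW 1,746,850,490
KRW 1,746,850,490 ÷ 185.40 = CNY 9,422,063.05
CNY 9,422,063.05 ÷ 1.2349 = BRL 7,629,818.65
Profit = BRL 7,629,818.65 − BRL 7,537,000.00

Profit: BRL 92,818.65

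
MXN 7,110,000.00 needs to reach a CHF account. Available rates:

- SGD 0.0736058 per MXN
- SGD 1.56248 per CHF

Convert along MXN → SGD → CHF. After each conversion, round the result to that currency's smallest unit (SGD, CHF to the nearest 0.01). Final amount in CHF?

CHF 334,940.12

MXN 7,110,000.00 × 0.0736058 = SGD 523,337.24
SGD 523,337.24 ÷ 1.56248 = CHF 334,940.12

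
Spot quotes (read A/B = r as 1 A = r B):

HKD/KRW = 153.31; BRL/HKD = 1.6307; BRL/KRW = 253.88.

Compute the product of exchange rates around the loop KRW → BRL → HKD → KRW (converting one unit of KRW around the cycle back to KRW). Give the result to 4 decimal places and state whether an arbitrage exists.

Around KRW → BRL → HKD → KRW: 1 ÷ 253.88 × 1.6307 × 153.31 = 0.984727
Product < 1; profitable direction is KRW → HKD → BRL → KRW.

0.9847 (arbitrage exists)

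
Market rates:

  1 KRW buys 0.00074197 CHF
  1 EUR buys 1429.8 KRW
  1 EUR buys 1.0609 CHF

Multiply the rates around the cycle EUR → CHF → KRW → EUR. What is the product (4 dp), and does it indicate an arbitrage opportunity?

1.0000 (no arbitrage)

Around EUR → CHF → KRW → EUR: 1 × 1.0609 ÷ 0.00074197 ÷ 1429.8 = 1.000029
Product ≈ 1 (deviation 0.003%, within rounding noise).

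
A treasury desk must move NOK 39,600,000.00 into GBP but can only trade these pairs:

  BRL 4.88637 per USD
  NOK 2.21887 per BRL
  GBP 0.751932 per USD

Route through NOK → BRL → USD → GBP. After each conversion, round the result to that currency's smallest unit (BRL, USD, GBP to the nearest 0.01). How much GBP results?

NOK 39,600,000.00 ÷ 2.21887 = BRL 17,846,922.08
BRL 17,846,922.08 ÷ 4.88637 = USD 3,652,388.60
USD 3,652,388.60 × 0.751932 = GBP 2,746,347.86

GBP 2,746,347.86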